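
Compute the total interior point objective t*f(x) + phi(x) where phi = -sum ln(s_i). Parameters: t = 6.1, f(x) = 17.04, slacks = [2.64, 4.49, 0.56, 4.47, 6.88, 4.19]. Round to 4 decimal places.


Step 1: Compute log-barrier.
ln values: [0.9708, 1.5019, -0.5798, 1.4974, 1.9286, 1.4327]
phi = -(0.9708 + 1.5019 - 0.5798 + 1.4974 + 1.9286 + 1.4327) = -6.7515
Step 2: Compute augmented objective.
t*f(x) = 6.1*17.04 = 103.944
Total = 103.944 - 6.7515 = 97.1925


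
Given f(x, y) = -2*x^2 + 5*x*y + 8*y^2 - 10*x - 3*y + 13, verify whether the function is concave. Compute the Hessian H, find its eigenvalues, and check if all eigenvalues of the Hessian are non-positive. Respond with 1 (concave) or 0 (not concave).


The Hessian of f(x,y) = -2*x^2 + 5*x*y + 8*y^2 - 10*x - 3*y + 13 is:
H = [[-4, 5], [5, 16]]
Trace = -4 + 16 = 12
Determinant = -4*16 - (5)^2 = -89
Discriminant = (12)^2 - 4*-89 = 500.0
Eigenvalues: lambda_1 = -5.1803, lambda_2 = 17.1803
The function is not concave.

0


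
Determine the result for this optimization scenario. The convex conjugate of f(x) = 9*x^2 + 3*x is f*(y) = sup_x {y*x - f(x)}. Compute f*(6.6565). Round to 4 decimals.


f*(y) = sup_x {y*x - a*x^2 - b*x} = sup_x {(y-b)*x - a*x^2}
FOC: (y - b) - 2a*x = 0 => x* = (y - b)/(2a)
x* = (6.6565 - 3)/(2*9) = 0.2031
f*(6.6565) = (y-b)^2/(4a) = (6.6565 - 3)^2/(4*9)
= 13.37/36 = 0.3714


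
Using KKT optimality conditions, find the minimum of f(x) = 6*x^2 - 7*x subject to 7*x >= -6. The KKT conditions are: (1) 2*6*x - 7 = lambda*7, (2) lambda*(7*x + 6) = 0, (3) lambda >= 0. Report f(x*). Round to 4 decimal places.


Step 1: Try lambda = 0 (constraint inactive).
Stationarity: 2*6*x - 7 = 0
x* = 7/(2*6) = 7/12 = 0.5833 (rounded; the exact value 7/12 is used below)
Check constraint: 7*0.5833 = 4.0831 >= -6 -- satisfied.
Step 2: Compute optimal value.
f(x*) = 6*(7/12)^2 - 7*(7/12) = -2.0417


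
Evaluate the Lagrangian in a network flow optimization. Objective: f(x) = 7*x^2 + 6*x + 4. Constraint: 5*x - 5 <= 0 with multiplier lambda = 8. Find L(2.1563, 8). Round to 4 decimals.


Step 1: Evaluate f(x).
f(2.1563) = 7*2.1563^2 + 6*2.1563 + 4 = 49.4852
Step 2: Evaluate g(x).
g(2.1563) = 5*2.1563 - 5 = 5.7815
Step 3: Compute Lagrangian.
L = 49.4852 + 8*5.7815 = 95.7372


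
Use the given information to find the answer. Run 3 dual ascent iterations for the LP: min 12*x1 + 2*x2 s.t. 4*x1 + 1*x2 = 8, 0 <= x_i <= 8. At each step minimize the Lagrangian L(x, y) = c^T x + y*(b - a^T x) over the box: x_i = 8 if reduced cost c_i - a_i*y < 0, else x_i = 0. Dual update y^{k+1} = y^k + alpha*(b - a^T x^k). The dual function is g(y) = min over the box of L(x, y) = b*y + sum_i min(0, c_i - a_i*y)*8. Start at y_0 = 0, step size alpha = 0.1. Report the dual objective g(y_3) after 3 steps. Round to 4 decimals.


Dual ascent for LP: min 12*x1 + 2*x2, 4*x1 + 1*x2 = 8, 0 <= x_i <= 8
Step 1: y^k = 0.0, reduced costs: (12.0, 2.0)
  x^k = (0.0, 0.0), subgradient = b - a^T x = 8.0
  y^{k+1} = 0.0 + 0.1*8.0 = 0.8
Step 2: y^k = 0.8, reduced costs: (8.8, 1.2)
  x^k = (0.0, 0.0), subgradient = b - a^T x = 8.0
  y^{k+1} = 0.8 + 0.1*8.0 = 1.6
Step 3: y^k = 1.6, reduced costs: (5.6, 0.4)
  x^k = (0.0, 0.0), subgradient = b - a^T x = 8.0
  y^{k+1} = 1.6 + 0.1*8.0 = 2.4
Dual objective at y_3 = 2.4: reduced costs (2.4, -0.4), box minimizer x = (0.0, 8.0)
g(y_3) = b*y + (c1 - a1*y)*x1 + (c2 - a2*y)*x2 = 8*2.4 + 2.4*0.0 + (-0.4)*8.0 = 19.2 + 0.0 - 3.2 = 16.0


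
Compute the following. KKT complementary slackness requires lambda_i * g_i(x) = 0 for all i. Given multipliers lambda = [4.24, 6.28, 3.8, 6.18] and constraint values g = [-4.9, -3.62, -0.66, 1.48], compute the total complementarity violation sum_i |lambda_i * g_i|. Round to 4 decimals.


KKT complementary slackness check:
lambda_1 * g_1 = 4.24 * -4.9 = -20.776
lambda_2 * g_2 = 6.28 * -3.62 = -22.7336
lambda_3 * g_3 = 3.8 * -0.66 = -2.508
lambda_4 * g_4 = 6.18 * 1.48 = 9.1464
Total violation = 20.776 + 22.7336 + 2.508 + 9.1464 = 55.164


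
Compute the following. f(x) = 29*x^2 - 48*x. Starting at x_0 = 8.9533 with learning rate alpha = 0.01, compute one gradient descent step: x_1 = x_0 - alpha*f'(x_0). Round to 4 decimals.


We compute the gradient at x_0 and apply the update.
f'(x) = 58*x - 48
f'(8.9533) = 58*8.9533 - 48 = 471.2914
x_1 = 8.9533 - 0.01*471.2914 = 4.2404


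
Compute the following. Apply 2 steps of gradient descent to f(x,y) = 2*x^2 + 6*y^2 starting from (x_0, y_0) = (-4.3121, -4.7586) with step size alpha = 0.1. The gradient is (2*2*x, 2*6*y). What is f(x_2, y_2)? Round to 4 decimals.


Gradient descent on f(x,y) = 2*x^2 + 6*y^2.
Starting point: (-4.3121, -4.7586), alpha = 0.1
Step 1: grad_x = 2*2*-4.3121 = -17.2484, grad_y = 2*6*-4.7586 = -57.1032
  x_1 = -4.3121 - 0.1*-17.2484 = -2.5873
  y_1 = -4.7586 - 0.1*-57.1032 = 0.9517
Step 2: grad_x = 2*2*-2.5873 = -10.349, grad_y = 2*6*0.9517 = 11.4206
  x_2 = -2.5873 - 0.1*-10.349 = -1.5524
  y_2 = 0.9517 - 0.1*11.4206 = -0.1903
f(-1.5524, -0.1903) = 2*(-1.5524)^2 + 6*(-0.1903)^2 = 5.037


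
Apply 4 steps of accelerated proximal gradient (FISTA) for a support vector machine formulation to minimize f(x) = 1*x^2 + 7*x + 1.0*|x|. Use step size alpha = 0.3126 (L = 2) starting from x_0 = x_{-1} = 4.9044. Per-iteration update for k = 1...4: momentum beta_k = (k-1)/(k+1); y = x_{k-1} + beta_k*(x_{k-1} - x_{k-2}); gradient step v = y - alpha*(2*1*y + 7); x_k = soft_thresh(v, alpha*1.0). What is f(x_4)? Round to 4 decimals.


FISTA on f(x) = 1*x^2 + 7*x + 1.0*|x|
L = 2, alpha = 0.3126
Iteration 1: beta = 0.0, y = 4.9044 + 0.0*(4.9044 - 4.9044) = 4.9044
  grad(y) = 16.8088, v = y - alpha*grad = -0.35
  prox(v) = soft_thresh(-0.35, 0.3126) = -0.0374
Iteration 2: beta = 0.3333, y = -0.0374 + 0.3333*(-0.0374 - 4.9044) = -1.6847
  grad(y) = 3.6306, v = y - alpha*grad = -2.8196
  prox(v) = soft_thresh(-2.8196, 0.3126) = -2.507
Iteration 3: beta = 0.5, y = -2.507 + 0.5*(-2.507 + 0.0374) = -3.7418
  grad(y) = -0.4837, v = y - alpha*grad = -3.5906
  prox(v) = soft_thresh(-3.5906, 0.3126) = -3.278
Iteration 4: beta = 0.6, y = -3.278 + 0.6*(-3.278 + 2.507) = -3.7406
  grad(y) = -0.4813, v = y - alpha*grad = -3.5902
  prox(v) = soft_thresh(-3.5902, 0.3126) = -3.2776
f(x_4) = 1*(-3.2776)^2 + 7*(-3.2776) + 1.0*|-3.2776| = -8.9229


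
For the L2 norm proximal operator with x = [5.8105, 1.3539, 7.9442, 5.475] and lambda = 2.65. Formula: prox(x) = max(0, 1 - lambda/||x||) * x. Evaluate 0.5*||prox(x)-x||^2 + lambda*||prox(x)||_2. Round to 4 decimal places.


Step 1: Compute ||x||.
||x|| = 11.3438
Step 2: Compute scaling factor.
scale = max(0, 1 - 2.65/11.3438) = 0.7664
Step 3: prox(x) = [4.4531, 1.0376, 6.0884, 4.196]
||prox(x)|| = 8.6938
Step 4: Proximal objective.
0.5*||prox-x||^2 = 3.5113
lambda*||prox|| = 23.0386
Total = 26.5497


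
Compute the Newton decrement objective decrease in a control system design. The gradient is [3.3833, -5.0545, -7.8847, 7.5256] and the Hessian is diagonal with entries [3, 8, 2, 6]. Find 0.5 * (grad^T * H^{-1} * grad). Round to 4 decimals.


Step 1: H is diagonal, so H^(-1) * g = [1.1278, -0.6318, -3.9424, 1.2543].
Step 2: g^T H^(-1) g = sum_i g_i^2 / H_ii
  = (3.3833)^2/3 + (-5.0545)^2/8 + (-7.8847)^2/2 + (7.5256)^2/6
  = 3.8156 + 3.1935 + 31.0842 + 9.4391 = 47.5324
Step 3: Objective decrease = 0.5 * g^T H^(-1) g = 23.7662


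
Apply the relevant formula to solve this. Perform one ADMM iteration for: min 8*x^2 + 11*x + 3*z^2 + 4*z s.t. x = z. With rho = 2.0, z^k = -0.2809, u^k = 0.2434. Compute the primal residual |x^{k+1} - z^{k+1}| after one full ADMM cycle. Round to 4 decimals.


ADMM iteration with rho = 2.0, z^k = -0.2809, u^k = 0.2434
Step 1: x-update.
Minimize 8*x^2 + 11*x + (2.0/2)*(x + 0.2809 + 0.2434)^2
FOC: (2*8 + 2.0)*x = -11 + 2.0*(-0.2809 - 0.2434)
x^{k+1} = -0.6694
Step 2: z-update.
Minimize 3*z^2 + 4*z + (2.0/2)*(-0.6694 - z + 0.2434)^2
FOC: (2*3 + 2.0)*z = -4 + 2.0*(-0.6694 + 0.2434)
z^{k+1} = -0.6065
Step 3: u-update.
u^{k+1} = 0.2434 - 0.6694 + 0.6065 = 0.1805
Step 4: Primal residual = |-0.6694 + 0.6065| = 0.0629


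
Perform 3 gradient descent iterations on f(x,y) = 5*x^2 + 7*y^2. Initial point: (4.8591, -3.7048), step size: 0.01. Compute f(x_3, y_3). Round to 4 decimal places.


Gradient descent on f(x,y) = 5*x^2 + 7*y^2.
Starting point: (4.8591, -3.7048), alpha = 0.01
Step 1: grad_x = 2*5*4.8591 = 48.591, grad_y = 2*7*-3.7048 = -51.8672
  x_1 = 4.8591 - 0.01*48.591 = 4.3732
  y_1 = -3.7048 - 0.01*-51.8672 = -3.1861
Step 2: grad_x = 2*5*4.3732 = 43.7319, grad_y = 2*7*-3.1861 = -44.6058
  x_2 = 4.3732 - 0.01*43.7319 = 3.9359
  y_2 = -3.1861 - 0.01*-44.6058 = -2.7401
Step 3: grad_x = 2*5*3.9359 = 39.3587, grad_y = 2*7*-2.7401 = -38.361
  x_3 = 3.9359 - 0.01*39.3587 = 3.5423
  y_3 = -2.7401 - 0.01*-38.361 = -2.3565
f(3.5423, -2.3565) = 5*3.5423^2 + 7*(-2.3565)^2 = 101.6092


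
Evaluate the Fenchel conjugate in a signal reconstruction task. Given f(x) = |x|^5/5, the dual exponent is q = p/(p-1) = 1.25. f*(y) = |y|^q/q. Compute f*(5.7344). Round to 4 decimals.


The conjugate exponent q satisfies 1/p + 1/q = 1.
p = 5, so q = 5/(5 - 1) = 1.25
|y|^q = 5.7344^1.25 = 8.8738
f*(5.7344) = 8.8738 / 1.25 = 7.099


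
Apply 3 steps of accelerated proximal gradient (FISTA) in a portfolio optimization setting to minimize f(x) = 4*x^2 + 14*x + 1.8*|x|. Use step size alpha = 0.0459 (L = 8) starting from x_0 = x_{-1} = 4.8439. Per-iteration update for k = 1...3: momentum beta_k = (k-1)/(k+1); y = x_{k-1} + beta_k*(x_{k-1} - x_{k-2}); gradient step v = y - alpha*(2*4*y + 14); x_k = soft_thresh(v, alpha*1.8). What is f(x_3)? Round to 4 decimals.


FISTA on f(x) = 4*x^2 + 14*x + 1.8*|x|
L = 8, alpha = 0.0459
Iteration 1: beta = 0.0, y = 4.8439 + 0.0*(4.8439 - 4.8439) = 4.8439
  grad(y) = 52.7512, v = y - alpha*grad = 2.4226
  prox(v) = soft_thresh(2.4226, 0.0826) = 2.34
Iteration 2: beta = 0.3333, y = 2.34 + 0.3333*(2.34 - 4.8439) = 1.5054
  grad(y) = 26.0429, v = y - alpha*grad = 0.31
  prox(v) = soft_thresh(0.31, 0.0826) = 0.2274
Iteration 3: beta = 0.5, y = 0.2274 + 0.5*(0.2274 - 2.34) = -0.8289
  grad(y) = 7.3685, v = y - alpha*grad = -1.1672
  prox(v) = soft_thresh(-1.1672, 0.0826) = -1.0845
f(x_3) = 4*(-1.0845)^2 + 14*(-1.0845) + 1.8*|-1.0845| = -8.5264


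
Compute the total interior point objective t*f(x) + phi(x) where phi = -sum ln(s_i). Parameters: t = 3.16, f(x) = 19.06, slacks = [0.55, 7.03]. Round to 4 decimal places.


Step 1: Compute log-barrier.
ln values: [-0.5978, 1.9502]
phi = -(-0.5978 + 1.9502) = -1.3523
Step 2: Compute augmented objective.
t*f(x) = 3.16*19.06 = 60.2296
Total = 60.2296 - 1.3523 = 58.8773


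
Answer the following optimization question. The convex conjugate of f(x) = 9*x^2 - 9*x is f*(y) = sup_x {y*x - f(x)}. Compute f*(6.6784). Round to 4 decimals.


f*(y) = sup_x {y*x - a*x^2 - b*x} = sup_x {(y-b)*x - a*x^2}
FOC: (y - b) - 2a*x = 0 => x* = (y - b)/(2a)
x* = (6.6784 + 9)/(2*9) = 0.871
f*(6.6784) = (y-b)^2/(4a) = (6.6784 + 9)^2/(4*9)
= 245.8122/36 = 6.8281


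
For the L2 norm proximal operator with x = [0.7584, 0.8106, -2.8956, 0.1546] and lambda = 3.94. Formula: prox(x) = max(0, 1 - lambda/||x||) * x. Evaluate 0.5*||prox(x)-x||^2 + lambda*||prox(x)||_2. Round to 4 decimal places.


Step 1: Compute ||x||.
||x|| = 3.1049
Step 2: Compute scaling factor.
scale = max(0, 1 - 3.94/3.1049) = 0.0
Step 3: prox(x) = [0.0, 0.0, -0.0, 0.0]
||prox(x)|| = 0.0
Step 4: Proximal objective.
0.5*||prox-x||^2 = 4.8203
lambda*||prox|| = 0.0
Total = 4.8203


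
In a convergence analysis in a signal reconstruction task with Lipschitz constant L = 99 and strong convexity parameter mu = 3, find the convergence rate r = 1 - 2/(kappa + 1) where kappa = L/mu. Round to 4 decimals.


Step 1: Compute the condition number.
kappa = L/mu = 99/3 = 33.0
Step 2: Compute the convergence rate.
r = 1 - 2/(kappa + 1) = 1 - 2*mu/(L + mu) = (L - mu)/(L + mu) = 96/102 = 0.9412


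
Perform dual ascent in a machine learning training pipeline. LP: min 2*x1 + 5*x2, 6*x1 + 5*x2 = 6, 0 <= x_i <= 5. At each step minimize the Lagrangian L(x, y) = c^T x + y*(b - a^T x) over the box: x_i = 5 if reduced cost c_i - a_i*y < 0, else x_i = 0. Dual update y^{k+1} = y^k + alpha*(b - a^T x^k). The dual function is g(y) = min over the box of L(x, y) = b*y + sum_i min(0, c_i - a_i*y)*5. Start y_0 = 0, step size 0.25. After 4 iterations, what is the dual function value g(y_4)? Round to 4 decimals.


Dual ascent for LP: min 2*x1 + 5*x2, 6*x1 + 5*x2 = 6, 0 <= x_i <= 5
Step 1: y^k = 0.0, reduced costs: (2.0, 5.0)
  x^k = (0.0, 0.0), subgradient = b - a^T x = 6.0
  y^{k+1} = 0.0 + 0.25*6.0 = 1.5
Step 2: y^k = 1.5, reduced costs: (-7.0, -2.5)
  x^k = (5.0, 5.0), subgradient = b - a^T x = -49.0
  y^{k+1} = 1.5 + 0.25*-49.0 = -10.75
Step 3: y^k = -10.75, reduced costs: (66.5, 58.75)
  x^k = (0.0, 0.0), subgradient = b - a^T x = 6.0
  y^{k+1} = -10.75 + 0.25*6.0 = -9.25
Step 4: y^k = -9.25, reduced costs: (57.5, 51.25)
  x^k = (0.0, 0.0), subgradient = b - a^T x = 6.0
  y^{k+1} = -9.25 + 0.25*6.0 = -7.75
Dual objective at y_4 = -7.75: reduced costs (48.5, 43.75), box minimizer x = (0.0, 0.0)
g(y_4) = b*y + (c1 - a1*y)*x1 + (c2 - a2*y)*x2 = 6*(-7.75) + 48.5*0.0 + 43.75*0.0 = -46.5 + 0.0 + 0.0 = -46.5


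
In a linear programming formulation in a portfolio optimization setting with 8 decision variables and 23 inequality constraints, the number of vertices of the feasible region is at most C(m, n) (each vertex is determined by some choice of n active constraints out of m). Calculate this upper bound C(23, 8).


Each vertex corresponds to some choice of n active constraints out of m, so the number of vertices is at most C(m, n) = m! / (n!(m-n)!).
m = 23, n = 8
Numerator: 23 * 22 * 21 * 20 * 19 * 18 * 17 * 16
Denominator: 8! = 40320
C(23, 8) = 490314


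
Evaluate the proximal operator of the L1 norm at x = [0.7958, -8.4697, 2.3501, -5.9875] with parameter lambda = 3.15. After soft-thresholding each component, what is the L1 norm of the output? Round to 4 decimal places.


Soft-thresholding with lambda = 3.15:
prox(0.7958) = sign(0.7958)*max(|0.7958| - 3.15, 0) = 0.0
prox(-8.4697) = sign(-8.4697)*max(|-8.4697| - 3.15, 0) = -5.3197
prox(2.3501) = sign(2.3501)*max(|2.3501| - 3.15, 0) = 0.0
prox(-5.9875) = sign(-5.9875)*max(|-5.9875| - 3.15, 0) = -2.8375
prox(x) = [0.0, -5.3197, 0.0, -2.8375]
||prox(x)||_1 = 0.0 + 5.3197 + 0.0 + 2.8375 = 8.1572


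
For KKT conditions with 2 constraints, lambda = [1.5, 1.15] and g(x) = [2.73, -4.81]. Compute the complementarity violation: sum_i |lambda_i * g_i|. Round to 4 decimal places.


KKT complementary slackness check:
lambda_1 * g_1 = 1.5 * 2.73 = 4.095
lambda_2 * g_2 = 1.15 * -4.81 = -5.5315
Total violation = 4.095 + 5.5315 = 9.6265


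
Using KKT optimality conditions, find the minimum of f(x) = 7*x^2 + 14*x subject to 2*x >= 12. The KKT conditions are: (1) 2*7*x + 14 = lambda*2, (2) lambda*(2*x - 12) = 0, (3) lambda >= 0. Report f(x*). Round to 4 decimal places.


Step 1: Try lambda = 0 (constraint inactive).
x_unc = -14/(2*7) = -1.0
Check: 2*-1.0 = -2.0 < 12 -- violated!
Step 2: Constraint must be active: 2*x = 12
x* = 12/2 = 6.0
lambda = (2*7*6.0 + 14)/2 = 49.0
Step 3: Compute optimal value.
f(x*) = 7*6.0^2 + 14*6.0 = 336.0


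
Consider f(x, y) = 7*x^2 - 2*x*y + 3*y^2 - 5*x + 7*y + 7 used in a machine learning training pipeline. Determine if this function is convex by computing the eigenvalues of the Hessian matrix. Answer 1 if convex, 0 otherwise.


The Hessian of f(x,y) = 7*x^2 - 2*x*y + 3*y^2 - 5*x + 7*y + 7 is:
H = [[14, -2], [-2, 6]]
Trace = 14 + 6 = 20
Determinant = 14*6 - (-2)^2 = 80
Discriminant = (20)^2 - 4*80 = 80.0
Eigenvalues: lambda_1 = 5.5279, lambda_2 = 14.4721
The function is convex.

1


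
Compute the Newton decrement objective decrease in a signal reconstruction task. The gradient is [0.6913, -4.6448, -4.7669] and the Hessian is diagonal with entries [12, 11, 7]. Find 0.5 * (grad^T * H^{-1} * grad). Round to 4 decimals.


Step 1: H is diagonal, so H^(-1) * g = [0.0576, -0.4223, -0.681].
Step 2: g^T H^(-1) g = sum_i g_i^2 / H_ii
  = (0.6913)^2/12 + (-4.6448)^2/11 + (-4.7669)^2/7
  = 0.0398 + 1.9613 + 3.2462 = 5.2473
Step 3: Objective decrease = 0.5 * g^T H^(-1) g = 2.6237


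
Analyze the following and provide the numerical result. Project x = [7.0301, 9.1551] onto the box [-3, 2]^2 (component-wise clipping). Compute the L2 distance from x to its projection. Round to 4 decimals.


Project each component onto [-3, 2].
clip(7.0301) = 2.0, clip(9.1551) = 2.0
Projection = [2.0, 2.0]
Squared diffs: [25.3019, 51.1955]
Distance = sqrt(76.4974) = 8.7463


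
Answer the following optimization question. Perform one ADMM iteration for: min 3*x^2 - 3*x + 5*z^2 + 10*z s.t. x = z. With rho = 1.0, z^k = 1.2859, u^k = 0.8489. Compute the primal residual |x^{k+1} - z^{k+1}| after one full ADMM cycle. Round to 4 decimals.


ADMM iteration with rho = 1.0, z^k = 1.2859, u^k = 0.8489
Step 1: x-update.
Minimize 3*x^2 - 3*x + (1.0/2)*(x - 1.2859 + 0.8489)^2
FOC: (2*3 + 1.0)*x = 3 + 1.0*(1.2859 - 0.8489)
x^{k+1} = 0.491
Step 2: z-update.
Minimize 5*z^2 + 10*z + (1.0/2)*(0.491 - z + 0.8489)^2
FOC: (2*5 + 1.0)*z = -10 + 1.0*(0.491 + 0.8489)
z^{k+1} = -0.7873
Step 3: u-update.
u^{k+1} = 0.8489 + 0.491 + 0.7873 = 2.1272
Step 4: Primal residual = |0.491 + 0.7873| = 1.2783


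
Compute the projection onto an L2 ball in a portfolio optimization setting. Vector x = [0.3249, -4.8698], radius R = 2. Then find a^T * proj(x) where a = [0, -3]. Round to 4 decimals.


Step 1: Compute ||x|| (intermediates to 6 decimals).
||x|| = sqrt(0.3249^2 + (-4.8698)^2) = 4.880626
Step 2: Project.
Since ||x|| > R, scale = R/||x|| = 2/4.880626 = 0.409783, proj(x) = scale * x
proj(x) = [0.133138, -1.995561]
Step 3: Dot product.
a^T * proj(x) = 0*0.133138 - 3*(-1.995561) = 5.9867


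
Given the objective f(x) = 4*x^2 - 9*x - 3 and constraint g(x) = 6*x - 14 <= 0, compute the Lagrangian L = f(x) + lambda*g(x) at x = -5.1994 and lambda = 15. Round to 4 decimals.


Step 1: Evaluate f(x).
f(-5.1994) = 4*(-5.1994)^2 - 9*(-5.1994) - 3 = 151.9296
Step 2: Evaluate g(x).
g(-5.1994) = 6*-5.1994 - 14 = -45.1964
Step 3: Compute Lagrangian.
L = 151.9296 + 15*-45.1964 = -526.0164


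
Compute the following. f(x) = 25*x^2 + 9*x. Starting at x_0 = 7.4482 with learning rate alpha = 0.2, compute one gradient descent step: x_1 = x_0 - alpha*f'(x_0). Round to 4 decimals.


We compute the gradient at x_0 and apply the update.
f'(x) = 50*x + 9
f'(7.4482) = 50*7.4482 + 9 = 381.41
x_1 = 7.4482 - 0.2*381.41 = -68.8338


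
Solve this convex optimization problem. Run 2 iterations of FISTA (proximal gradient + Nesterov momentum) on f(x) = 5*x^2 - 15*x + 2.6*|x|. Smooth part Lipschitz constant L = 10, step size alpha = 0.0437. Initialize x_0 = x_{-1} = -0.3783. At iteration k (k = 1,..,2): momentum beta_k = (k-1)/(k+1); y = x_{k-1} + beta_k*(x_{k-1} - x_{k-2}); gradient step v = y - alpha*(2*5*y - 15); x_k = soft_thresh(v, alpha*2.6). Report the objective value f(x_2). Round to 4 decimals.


FISTA on f(x) = 5*x^2 - 15*x + 2.6*|x|
L = 10, alpha = 0.0437
Iteration 1: beta = 0.0, y = -0.3783 + 0.0*(-0.3783 + 0.3783) = -0.3783
  grad(y) = -18.783, v = y - alpha*grad = 0.4425
  prox(v) = soft_thresh(0.4425, 0.1136) = 0.3289
Iteration 2: beta = 0.3333, y = 0.3289 + 0.3333*(0.3289 + 0.3783) = 0.5646
  grad(y) = -9.3537, v = y - alpha*grad = 0.9734
  prox(v) = soft_thresh(0.9734, 0.1136) = 0.8598
f(x_2) = 5*0.8598^2 - 15*0.8598 + 2.6*|0.8598| = -6.9651


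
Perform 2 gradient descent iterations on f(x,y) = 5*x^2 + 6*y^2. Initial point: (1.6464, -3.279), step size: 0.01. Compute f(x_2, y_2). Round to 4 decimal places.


Gradient descent on f(x,y) = 5*x^2 + 6*y^2.
Starting point: (1.6464, -3.279), alpha = 0.01
Step 1: grad_x = 2*5*1.6464 = 16.464, grad_y = 2*6*-3.279 = -39.348
  x_1 = 1.6464 - 0.01*16.464 = 1.4818
  y_1 = -3.279 - 0.01*-39.348 = -2.8855
Step 2: grad_x = 2*5*1.4818 = 14.8176, grad_y = 2*6*-2.8855 = -34.6262
  x_2 = 1.4818 - 0.01*14.8176 = 1.3336
  y_2 = -2.8855 - 0.01*-34.6262 = -2.5393
f(1.3336, -2.5393) = 5*1.3336^2 + 6*(-2.5393)^2 = 47.5792


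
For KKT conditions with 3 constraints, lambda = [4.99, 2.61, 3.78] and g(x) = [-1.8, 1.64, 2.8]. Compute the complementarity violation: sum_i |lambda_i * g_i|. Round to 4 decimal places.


KKT complementary slackness check:
lambda_1 * g_1 = 4.99 * -1.8 = -8.982
lambda_2 * g_2 = 2.61 * 1.64 = 4.2804
lambda_3 * g_3 = 3.78 * 2.8 = 10.584
Total violation = 8.982 + 4.2804 + 10.584 = 23.8464


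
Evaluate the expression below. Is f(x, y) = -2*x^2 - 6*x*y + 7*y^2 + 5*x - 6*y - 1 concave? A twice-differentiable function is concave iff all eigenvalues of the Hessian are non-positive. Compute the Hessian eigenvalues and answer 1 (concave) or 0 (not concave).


The Hessian of f(x,y) = -2*x^2 - 6*x*y + 7*y^2 + 5*x - 6*y - 1 is:
H = [[-4, -6], [-6, 14]]
Trace = -4 + 14 = 10
Determinant = -4*14 - (-6)^2 = -92
Discriminant = (10)^2 - 4*-92 = 468.0
Eigenvalues: lambda_1 = -5.8167, lambda_2 = 15.8167
The function is not concave.

0


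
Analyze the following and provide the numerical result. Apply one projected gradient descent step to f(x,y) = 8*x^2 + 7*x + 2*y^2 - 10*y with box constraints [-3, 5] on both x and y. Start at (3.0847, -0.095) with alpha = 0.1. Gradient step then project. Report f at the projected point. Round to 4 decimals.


Step 1: Compute gradient at (3.0847, -0.095).
grad_x = 2*8*3.0847 + 7 = 56.3552
grad_y = 2*2*-0.095 - 10 = -10.38
Step 2: Gradient step.
x_raw = 3.0847 - 0.1*56.3552 = -2.5508
y_raw = -0.095 - 0.1*-10.38 = 0.943
Step 3: Project onto [-3, 5].
x_proj = clip(-2.5508) = -2.5508
y_proj = clip(0.943) = 0.943
Step 4: Evaluate f.
f(-2.5508, 0.943) = 26.5462


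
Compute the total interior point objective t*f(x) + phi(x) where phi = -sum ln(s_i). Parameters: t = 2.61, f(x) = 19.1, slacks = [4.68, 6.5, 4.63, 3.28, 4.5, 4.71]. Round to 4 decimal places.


Step 1: Compute log-barrier.
ln values: [1.5433, 1.8718, 1.5326, 1.1878, 1.5041, 1.5497]
phi = -(1.5433 + 1.8718 + 1.5326 + 1.1878 + 1.5041 + 1.5497) = -9.1893
Step 2: Compute augmented objective.
t*f(x) = 2.61*19.1 = 49.851
Total = 49.851 - 9.1893 = 40.6617


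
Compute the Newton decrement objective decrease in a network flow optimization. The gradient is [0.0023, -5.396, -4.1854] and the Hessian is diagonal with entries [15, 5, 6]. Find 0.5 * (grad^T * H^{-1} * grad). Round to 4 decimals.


Step 1: H is diagonal, so H^(-1) * g = [0.0002, -1.0792, -0.6976].
Step 2: g^T H^(-1) g = sum_i g_i^2 / H_ii
  = (0.0023)^2/15 + (-5.396)^2/5 + (-4.1854)^2/6
  = 0.0 + 5.8234 + 2.9196 = 8.743
Step 3: Objective decrease = 0.5 * g^T H^(-1) g = 4.3715


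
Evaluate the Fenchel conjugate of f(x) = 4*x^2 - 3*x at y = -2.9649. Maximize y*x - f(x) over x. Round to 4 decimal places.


f*(y) = sup_x {y*x - a*x^2 - b*x} = sup_x {(y-b)*x - a*x^2}
FOC: (y - b) - 2a*x = 0 => x* = (y - b)/(2a)
x* = (-2.9649 + 3)/(2*4) = 0.0044
f*(-2.9649) = (y-b)^2/(4a) = (-2.9649 + 3)^2/(4*4)
= 0.0012/16 = 0.0001


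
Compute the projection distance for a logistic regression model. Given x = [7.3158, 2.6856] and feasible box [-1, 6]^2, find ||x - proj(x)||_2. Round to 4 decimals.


Project each component onto [-1, 6].
clip(7.3158) = 6.0, clip(2.6856) = 2.6856
Projection = [6.0, 2.6856]
Squared diffs: [1.7313, 0.0]
Distance = sqrt(1.7313) = 1.3158


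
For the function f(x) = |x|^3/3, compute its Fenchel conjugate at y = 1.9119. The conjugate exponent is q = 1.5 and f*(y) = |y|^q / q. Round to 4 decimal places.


The conjugate exponent q satisfies 1/p + 1/q = 1.
p = 3, so q = 3/(3 - 1) = 1.5
|y|^q = 1.9119^1.5 = 2.6436
f*(1.9119) = 2.6436 / 1.5 = 1.7624


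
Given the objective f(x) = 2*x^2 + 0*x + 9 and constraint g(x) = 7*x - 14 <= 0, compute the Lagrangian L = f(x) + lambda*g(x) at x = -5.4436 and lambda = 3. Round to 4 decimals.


Step 1: Evaluate f(x).
f(-5.4436) = 2*(-5.4436)^2 + 0*(-5.4436) + 9 = 68.2656
Step 2: Evaluate g(x).
g(-5.4436) = 7*-5.4436 - 14 = -52.1052
Step 3: Compute Lagrangian.
L = 68.2656 + 3*-52.1052 = -88.05


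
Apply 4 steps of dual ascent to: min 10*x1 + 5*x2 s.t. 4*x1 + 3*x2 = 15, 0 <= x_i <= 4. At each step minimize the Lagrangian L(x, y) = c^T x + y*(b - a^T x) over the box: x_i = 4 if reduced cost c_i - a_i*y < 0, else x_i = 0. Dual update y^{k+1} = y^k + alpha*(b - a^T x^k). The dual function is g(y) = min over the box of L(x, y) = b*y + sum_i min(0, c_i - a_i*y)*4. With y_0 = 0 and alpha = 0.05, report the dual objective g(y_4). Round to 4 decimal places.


Dual ascent for LP: min 10*x1 + 5*x2, 4*x1 + 3*x2 = 15, 0 <= x_i <= 4
Step 1: y^k = 0.0, reduced costs: (10.0, 5.0)
  x^k = (0.0, 0.0), subgradient = b - a^T x = 15.0
  y^{k+1} = 0.0 + 0.05*15.0 = 0.75
Step 2: y^k = 0.75, reduced costs: (7.0, 2.75)
  x^k = (0.0, 0.0), subgradient = b - a^T x = 15.0
  y^{k+1} = 0.75 + 0.05*15.0 = 1.5
Step 3: y^k = 1.5, reduced costs: (4.0, 0.5)
  x^k = (0.0, 0.0), subgradient = b - a^T x = 15.0
  y^{k+1} = 1.5 + 0.05*15.0 = 2.25
Step 4: y^k = 2.25, reduced costs: (1.0, -1.75)
  x^k = (0.0, 4.0), subgradient = b - a^T x = 3.0
  y^{k+1} = 2.25 + 0.05*3.0 = 2.4
Dual objective at y_4 = 2.4: reduced costs (0.4, -2.2), box minimizer x = (0.0, 4.0)
g(y_4) = b*y + (c1 - a1*y)*x1 + (c2 - a2*y)*x2 = 15*2.4 + 0.4*0.0 + (-2.2)*4.0 = 36.0 + 0.0 - 8.8 = 27.2


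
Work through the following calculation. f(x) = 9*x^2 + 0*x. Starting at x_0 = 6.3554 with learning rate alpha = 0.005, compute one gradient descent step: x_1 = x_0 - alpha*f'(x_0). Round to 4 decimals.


We compute the gradient at x_0 and apply the update.
f'(x) = 18*x + 0
f'(6.3554) = 18*6.3554 + 0 = 114.3972
x_1 = 6.3554 - 0.005*114.3972 = 5.7834


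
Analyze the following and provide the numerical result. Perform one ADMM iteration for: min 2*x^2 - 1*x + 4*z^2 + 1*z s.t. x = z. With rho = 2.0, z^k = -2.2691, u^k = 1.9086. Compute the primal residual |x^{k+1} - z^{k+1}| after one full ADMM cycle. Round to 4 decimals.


ADMM iteration with rho = 2.0, z^k = -2.2691, u^k = 1.9086
Step 1: x-update.
Minimize 2*x^2 - 1*x + (2.0/2)*(x + 2.2691 + 1.9086)^2
FOC: (2*2 + 2.0)*x = 1 + 2.0*(-2.2691 - 1.9086)
x^{k+1} = -1.2259
Step 2: z-update.
Minimize 4*z^2 + 1*z + (2.0/2)*(-1.2259 - z + 1.9086)^2
FOC: (2*4 + 2.0)*z = -1 + 2.0*(-1.2259 + 1.9086)
z^{k+1} = 0.0365
Step 3: u-update.
u^{k+1} = 1.9086 - 1.2259 - 0.0365 = 0.6462
Step 4: Primal residual = |-1.2259 - 0.0365| = 1.2624


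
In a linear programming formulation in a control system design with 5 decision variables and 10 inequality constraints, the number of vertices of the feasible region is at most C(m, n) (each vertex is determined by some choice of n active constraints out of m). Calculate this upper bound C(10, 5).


Each vertex corresponds to some choice of n active constraints out of m, so the number of vertices is at most C(m, n) = m! / (n!(m-n)!).
m = 10, n = 5
Numerator: 10 * 9 * 8 * 7 * 6
Denominator: 5! = 120
C(10, 5) = 252


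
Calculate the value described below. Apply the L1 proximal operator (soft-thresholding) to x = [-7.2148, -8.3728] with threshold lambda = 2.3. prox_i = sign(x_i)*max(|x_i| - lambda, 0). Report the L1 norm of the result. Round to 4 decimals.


Soft-thresholding with lambda = 2.3:
prox(-7.2148) = sign(-7.2148)*max(|-7.2148| - 2.3, 0) = -4.9148
prox(-8.3728) = sign(-8.3728)*max(|-8.3728| - 2.3, 0) = -6.0728
prox(x) = [-4.9148, -6.0728]
||prox(x)||_1 = 4.9148 + 6.0728 = 10.9876


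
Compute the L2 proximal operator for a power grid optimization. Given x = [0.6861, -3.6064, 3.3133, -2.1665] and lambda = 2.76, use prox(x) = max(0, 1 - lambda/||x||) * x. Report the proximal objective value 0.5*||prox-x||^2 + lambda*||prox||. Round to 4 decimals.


Step 1: Compute ||x||.
||x|| = 5.3989
Step 2: Compute scaling factor.
scale = max(0, 1 - 2.76/5.3989) = 0.4888
Step 3: prox(x) = [0.3354, -1.7628, 1.6195, -1.059]
||prox(x)|| = 2.6389
Step 4: Proximal objective.
0.5*||prox-x||^2 = 3.8088
lambda*||prox|| = 7.2834
Total = 11.0923


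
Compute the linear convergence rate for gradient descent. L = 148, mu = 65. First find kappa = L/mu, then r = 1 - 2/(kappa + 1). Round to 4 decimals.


Step 1: Compute the condition number.
kappa = L/mu = 148/65 = 2.2769
Step 2: Compute the convergence rate.
r = 1 - 2/(kappa + 1) = 1 - 2*mu/(L + mu) = (L - mu)/(L + mu) = 83/213 = 0.3897


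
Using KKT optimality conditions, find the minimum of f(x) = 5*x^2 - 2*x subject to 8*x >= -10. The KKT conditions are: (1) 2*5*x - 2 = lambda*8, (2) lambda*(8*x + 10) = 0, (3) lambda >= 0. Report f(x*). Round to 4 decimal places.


Step 1: Try lambda = 0 (constraint inactive).
Stationarity: 2*5*x - 2 = 0
x* = 2/(2*5) = 0.2
Check constraint: 8*0.2 = 1.6 >= -10 -- satisfied.
Step 2: Compute optimal value.
f(x*) = 5*0.2^2 - 2*0.2 = -0.2


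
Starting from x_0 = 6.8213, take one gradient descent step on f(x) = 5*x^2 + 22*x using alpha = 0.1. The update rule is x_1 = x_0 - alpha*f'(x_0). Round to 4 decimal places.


We compute the gradient at x_0 and apply the update.
f'(x) = 10*x + 22
f'(6.8213) = 10*6.8213 + 22 = 90.213
x_1 = 6.8213 - 0.1*90.213 = -2.2


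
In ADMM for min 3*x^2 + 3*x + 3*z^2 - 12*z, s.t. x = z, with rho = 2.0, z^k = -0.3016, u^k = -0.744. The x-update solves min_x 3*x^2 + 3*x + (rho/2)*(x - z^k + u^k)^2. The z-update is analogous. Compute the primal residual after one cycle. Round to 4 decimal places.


ADMM iteration with rho = 2.0, z^k = -0.3016, u^k = -0.744
Step 1: x-update.
Minimize 3*x^2 + 3*x + (2.0/2)*(x + 0.3016 - 0.744)^2
FOC: (2*3 + 2.0)*x = -3 + 2.0*(-0.3016 + 0.744)
x^{k+1} = -0.2644
Step 2: z-update.
Minimize 3*z^2 - 12*z + (2.0/2)*(-0.2644 - z - 0.744)^2
FOC: (2*3 + 2.0)*z = 12 + 2.0*(-0.2644 - 0.744)
z^{k+1} = 1.2479
Step 3: u-update.
u^{k+1} = -0.744 - 0.2644 - 1.2479 = -2.2563
Step 4: Primal residual = |-0.2644 - 1.2479| = 1.5123


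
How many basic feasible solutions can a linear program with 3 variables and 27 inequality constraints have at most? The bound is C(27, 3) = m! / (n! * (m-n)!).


Each vertex corresponds to some choice of n active constraints out of m, so the number of vertices is at most C(m, n) = m! / (n!(m-n)!).
m = 27, n = 3
Numerator: 27 * 26 * 25
Denominator: 3! = 6
C(27, 3) = 2925


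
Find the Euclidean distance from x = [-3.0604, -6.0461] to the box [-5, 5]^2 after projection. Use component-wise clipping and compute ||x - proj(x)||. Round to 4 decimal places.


Project each component onto [-5, 5].
clip(-3.0604) = -3.0604, clip(-6.0461) = -5.0
Projection = [-3.0604, -5.0]
Squared diffs: [0.0, 1.0943]
Distance = sqrt(1.0943) = 1.0461


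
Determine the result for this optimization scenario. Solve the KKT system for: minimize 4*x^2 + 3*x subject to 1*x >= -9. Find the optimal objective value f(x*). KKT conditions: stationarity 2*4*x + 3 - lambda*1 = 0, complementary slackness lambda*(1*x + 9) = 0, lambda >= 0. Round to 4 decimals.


Step 1: Try lambda = 0 (constraint inactive).
Stationarity: 2*4*x + 3 = 0
x* = -3/(2*4) = -0.375
Check constraint: 1*-0.375 = -0.375 >= -9 -- satisfied.
Step 2: Compute optimal value.
f(x*) = 4*(-0.375)^2 + 3*(-0.375) = -0.5625


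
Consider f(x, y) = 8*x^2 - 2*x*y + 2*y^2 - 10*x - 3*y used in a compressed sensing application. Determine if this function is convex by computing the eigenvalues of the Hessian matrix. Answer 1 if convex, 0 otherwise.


The Hessian of f(x,y) = 8*x^2 - 2*x*y + 2*y^2 - 10*x - 3*y is:
H = [[16, -2], [-2, 4]]
Trace = 16 + 4 = 20
Determinant = 16*4 - (-2)^2 = 60
Discriminant = (20)^2 - 4*60 = 160.0
Eigenvalues: lambda_1 = 3.6754, lambda_2 = 16.3246
The function is convex.

1


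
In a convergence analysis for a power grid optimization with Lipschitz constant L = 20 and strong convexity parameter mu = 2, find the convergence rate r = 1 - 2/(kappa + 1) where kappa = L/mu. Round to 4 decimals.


Step 1: Compute the condition number.
kappa = L/mu = 20/2 = 10.0
Step 2: Compute the convergence rate.
r = 1 - 2/(kappa + 1) = 1 - 2*mu/(L + mu) = (L - mu)/(L + mu) = 18/22 = 0.8182


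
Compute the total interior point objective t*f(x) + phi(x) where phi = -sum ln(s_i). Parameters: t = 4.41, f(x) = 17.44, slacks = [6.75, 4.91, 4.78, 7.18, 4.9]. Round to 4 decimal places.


Step 1: Compute log-barrier.
ln values: [1.9095, 1.5913, 1.5644, 1.9713, 1.5892]
phi = -(1.9095 + 1.5913 + 1.5644 + 1.9713 + 1.5892) = -8.6258
Step 2: Compute augmented objective.
t*f(x) = 4.41*17.44 = 76.9104
Total = 76.9104 - 8.6258 = 68.2846


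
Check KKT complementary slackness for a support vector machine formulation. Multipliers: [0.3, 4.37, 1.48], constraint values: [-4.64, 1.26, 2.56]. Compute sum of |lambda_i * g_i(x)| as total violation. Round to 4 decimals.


KKT complementary slackness check:
lambda_1 * g_1 = 0.3 * -4.64 = -1.392
lambda_2 * g_2 = 4.37 * 1.26 = 5.5062
lambda_3 * g_3 = 1.48 * 2.56 = 3.7888
Total violation = 1.392 + 5.5062 + 3.7888 = 10.687


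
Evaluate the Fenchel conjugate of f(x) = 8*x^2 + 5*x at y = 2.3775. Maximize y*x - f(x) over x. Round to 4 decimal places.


f*(y) = sup_x {y*x - a*x^2 - b*x} = sup_x {(y-b)*x - a*x^2}
FOC: (y - b) - 2a*x = 0 => x* = (y - b)/(2a)
x* = (2.3775 - 5)/(2*8) = -0.1639
f*(2.3775) = (y-b)^2/(4a) = (2.3775 - 5)^2/(4*8)
= 6.8775/32 = 0.2149


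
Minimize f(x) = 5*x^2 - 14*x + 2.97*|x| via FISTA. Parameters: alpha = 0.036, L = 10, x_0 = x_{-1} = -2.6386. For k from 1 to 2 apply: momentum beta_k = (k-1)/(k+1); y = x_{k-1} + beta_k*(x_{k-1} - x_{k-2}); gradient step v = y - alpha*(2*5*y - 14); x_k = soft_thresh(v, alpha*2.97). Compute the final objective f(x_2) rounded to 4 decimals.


FISTA on f(x) = 5*x^2 - 14*x + 2.97*|x|
L = 10, alpha = 0.036
Iteration 1: beta = 0.0, y = -2.6386 + 0.0*(-2.6386 + 2.6386) = -2.6386
  grad(y) = -40.386, v = y - alpha*grad = -1.1847
  prox(v) = soft_thresh(-1.1847, 0.1069) = -1.0778
Iteration 2: beta = 0.3333, y = -1.0778 + 0.3333*(-1.0778 + 2.6386) = -0.5575
  grad(y) = -19.5751, v = y - alpha*grad = 0.1472
  prox(v) = soft_thresh(0.1472, 0.1069) = 0.0403
f(x_2) = 5*0.0403^2 - 14*0.0403 + 2.97*|0.0403| = -0.4361


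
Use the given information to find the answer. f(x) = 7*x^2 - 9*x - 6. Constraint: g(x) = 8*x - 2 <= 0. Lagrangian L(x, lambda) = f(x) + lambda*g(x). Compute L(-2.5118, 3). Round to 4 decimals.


Step 1: Evaluate f(x).
f(-2.5118) = 7*(-2.5118)^2 - 9*(-2.5118) - 6 = 60.7702
Step 2: Evaluate g(x).
g(-2.5118) = 8*-2.5118 - 2 = -22.0944
Step 3: Compute Lagrangian.
L = 60.7702 + 3*-22.0944 = -5.513


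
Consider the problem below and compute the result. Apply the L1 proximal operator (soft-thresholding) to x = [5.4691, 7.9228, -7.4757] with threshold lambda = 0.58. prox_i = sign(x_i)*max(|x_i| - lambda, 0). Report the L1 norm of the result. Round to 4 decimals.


Soft-thresholding with lambda = 0.58:
prox(5.4691) = sign(5.4691)*max(|5.4691| - 0.58, 0) = 4.8891
prox(7.9228) = sign(7.9228)*max(|7.9228| - 0.58, 0) = 7.3428
prox(-7.4757) = sign(-7.4757)*max(|-7.4757| - 0.58, 0) = -6.8957
prox(x) = [4.8891, 7.3428, -6.8957]
||prox(x)||_1 = 4.8891 + 7.3428 + 6.8957 = 19.1276


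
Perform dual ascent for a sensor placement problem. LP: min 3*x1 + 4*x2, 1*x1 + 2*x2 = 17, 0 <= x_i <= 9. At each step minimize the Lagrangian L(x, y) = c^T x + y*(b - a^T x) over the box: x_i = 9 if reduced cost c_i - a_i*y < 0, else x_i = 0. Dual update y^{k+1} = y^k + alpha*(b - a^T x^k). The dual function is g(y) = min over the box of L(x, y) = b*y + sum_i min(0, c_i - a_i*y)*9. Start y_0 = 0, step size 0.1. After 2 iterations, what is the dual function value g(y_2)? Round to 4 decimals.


Dual ascent for LP: min 3*x1 + 4*x2, 1*x1 + 2*x2 = 17, 0 <= x_i <= 9
Step 1: y^k = 0.0, reduced costs: (3.0, 4.0)
  x^k = (0.0, 0.0), subgradient = b - a^T x = 17.0
  y^{k+1} = 0.0 + 0.1*17.0 = 1.7
Step 2: y^k = 1.7, reduced costs: (1.3, 0.6)
  x^k = (0.0, 0.0), subgradient = b - a^T x = 17.0
  y^{k+1} = 1.7 + 0.1*17.0 = 3.4
Dual objective at y_2 = 3.4: reduced costs (-0.4, -2.8), box minimizer x = (9.0, 9.0)
g(y_2) = b*y + (c1 - a1*y)*x1 + (c2 - a2*y)*x2 = 17*3.4 + (-0.4)*9.0 + (-2.8)*9.0 = 57.8 - 3.6 - 25.2 = 29.0


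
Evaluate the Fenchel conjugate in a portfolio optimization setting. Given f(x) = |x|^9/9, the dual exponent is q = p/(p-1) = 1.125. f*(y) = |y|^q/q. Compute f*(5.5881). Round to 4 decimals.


The conjugate exponent q satisfies 1/p + 1/q = 1.
p = 9, so q = 9/(9 - 1) = 1.125
|y|^q = 5.5881^1.125 = 6.929
f*(5.5881) = 6.929 / 1.125 = 6.1591


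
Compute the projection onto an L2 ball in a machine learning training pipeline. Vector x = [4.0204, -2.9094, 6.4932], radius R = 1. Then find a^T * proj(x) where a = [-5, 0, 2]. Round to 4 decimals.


Step 1: Compute ||x|| (intermediates to 6 decimals).
||x|| = sqrt(4.0204^2 + (-2.9094)^2 + 6.4932^2) = 8.172507
Step 2: Project.
Since ||x|| > R, scale = R/||x|| = 1/8.172507 = 0.122361, proj(x) = scale * x
proj(x) = [0.49194, -0.355997, 0.794514]
Step 3: Dot product.
a^T * proj(x) = -5*0.49194 + 0*(-0.355997) + 2*0.794514 = -0.8707


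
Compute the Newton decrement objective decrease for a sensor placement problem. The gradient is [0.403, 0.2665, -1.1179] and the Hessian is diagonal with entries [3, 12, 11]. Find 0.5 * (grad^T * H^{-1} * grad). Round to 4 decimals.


Step 1: H is diagonal, so H^(-1) * g = [0.1343, 0.0222, -0.1016].
Step 2: g^T H^(-1) g = sum_i g_i^2 / H_ii
  = (0.403)^2/3 + (0.2665)^2/12 + (-1.1179)^2/11
  = 0.0541 + 0.0059 + 0.1136 = 0.1737
Step 3: Objective decrease = 0.5 * g^T H^(-1) g = 0.0868


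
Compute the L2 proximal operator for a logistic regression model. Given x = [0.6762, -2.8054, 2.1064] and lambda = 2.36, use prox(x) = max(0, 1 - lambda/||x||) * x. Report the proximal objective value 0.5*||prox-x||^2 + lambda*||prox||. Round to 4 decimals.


Step 1: Compute ||x||.
||x|| = 3.5727
Step 2: Compute scaling factor.
scale = max(0, 1 - 2.36/3.5727) = 0.3394
Step 3: prox(x) = [0.2295, -0.9523, 0.715]
||prox(x)|| = 1.2127
Step 4: Proximal objective.
0.5*||prox-x||^2 = 2.7848
lambda*||prox|| = 2.862
Total = 5.6469


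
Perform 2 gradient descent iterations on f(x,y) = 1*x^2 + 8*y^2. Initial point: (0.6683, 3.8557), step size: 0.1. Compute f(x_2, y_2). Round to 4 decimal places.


Gradient descent on f(x,y) = 1*x^2 + 8*y^2.
Starting point: (0.6683, 3.8557), alpha = 0.1
Step 1: grad_x = 2*1*0.6683 = 1.3366, grad_y = 2*8*3.8557 = 61.6912
  x_1 = 0.6683 - 0.1*1.3366 = 0.5346
  y_1 = 3.8557 - 0.1*61.6912 = -2.3134
Step 2: grad_x = 2*1*0.5346 = 1.0693, grad_y = 2*8*-2.3134 = -37.0147
  x_2 = 0.5346 - 0.1*1.0693 = 0.4277
  y_2 = -2.3134 - 0.1*-37.0147 = 1.3881
f(0.4277, 1.3881) = 1*0.4277^2 + 8*1.3881^2 = 15.5964


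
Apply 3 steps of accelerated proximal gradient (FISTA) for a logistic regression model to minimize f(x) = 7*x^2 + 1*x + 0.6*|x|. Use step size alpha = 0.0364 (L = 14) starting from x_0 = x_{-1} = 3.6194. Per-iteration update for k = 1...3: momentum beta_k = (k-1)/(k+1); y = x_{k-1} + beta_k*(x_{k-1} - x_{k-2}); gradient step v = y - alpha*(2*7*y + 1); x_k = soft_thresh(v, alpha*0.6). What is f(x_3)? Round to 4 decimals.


FISTA on f(x) = 7*x^2 + 1*x + 0.6*|x|
L = 14, alpha = 0.0364
Iteration 1: beta = 0.0, y = 3.6194 + 0.0*(3.6194 - 3.6194) = 3.6194
  grad(y) = 51.6716, v = y - alpha*grad = 1.7386
  prox(v) = soft_thresh(1.7386, 0.0218) = 1.7167
Iteration 2: beta = 0.3333, y = 1.7167 + 0.3333*(1.7167 - 3.6194) = 1.0825
  grad(y) = 16.1548, v = y - alpha*grad = 0.4945
  prox(v) = soft_thresh(0.4945, 0.0218) = 0.4726
Iteration 3: beta = 0.5, y = 0.4726 + 0.5*(0.4726 - 1.7167) = -0.1494
  grad(y) = -1.0922, v = y - alpha*grad = -0.1097
  prox(v) = soft_thresh(-0.1097, 0.0218) = -0.0878
f(x_3) = 7*(-0.0878)^2 + 1*(-0.0878) + 0.6*|-0.0878| = 0.0189


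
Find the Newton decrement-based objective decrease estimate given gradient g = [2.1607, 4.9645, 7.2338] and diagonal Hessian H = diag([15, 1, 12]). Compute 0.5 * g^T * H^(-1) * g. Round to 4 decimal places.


Step 1: H is diagonal, so H^(-1) * g = [0.144, 4.9645, 0.6028].
Step 2: g^T H^(-1) g = sum_i g_i^2 / H_ii
  = (2.1607)^2/15 + (4.9645)^2/1 + (7.2338)^2/12
  = 0.3112 + 24.6463 + 4.3607 = 29.3182
Step 3: Objective decrease = 0.5 * g^T H^(-1) g = 14.6591


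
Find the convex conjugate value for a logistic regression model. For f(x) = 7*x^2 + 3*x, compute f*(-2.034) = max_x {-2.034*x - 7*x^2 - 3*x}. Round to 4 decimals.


f*(y) = sup_x {y*x - a*x^2 - b*x} = sup_x {(y-b)*x - a*x^2}
FOC: (y - b) - 2a*x = 0 => x* = (y - b)/(2a)
x* = (-2.034 - 3)/(2*7) = -0.3596
f*(-2.034) = (y-b)^2/(4a) = (-2.034 - 3)^2/(4*7)
= 25.3412/28 = 0.905
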